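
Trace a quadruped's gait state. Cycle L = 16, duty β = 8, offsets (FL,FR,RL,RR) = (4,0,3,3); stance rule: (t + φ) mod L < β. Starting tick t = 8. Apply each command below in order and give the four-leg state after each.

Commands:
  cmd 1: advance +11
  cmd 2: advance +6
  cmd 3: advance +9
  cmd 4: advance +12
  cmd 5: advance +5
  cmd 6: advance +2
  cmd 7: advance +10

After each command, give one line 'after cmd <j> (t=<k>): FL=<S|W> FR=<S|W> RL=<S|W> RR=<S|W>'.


start t=8: FL=W FR=W RL=W RR=W
cmd 1: advance +11 → t=19, phase=(7,3,6,6) → FL=S FR=S RL=S RR=S
cmd 2: advance +6 → t=25, phase=(13,9,12,12) → FL=W FR=W RL=W RR=W
cmd 3: advance +9 → t=34, phase=(6,2,5,5) → FL=S FR=S RL=S RR=S
cmd 4: advance +12 → t=46, phase=(2,14,1,1) → FL=S FR=W RL=S RR=S
cmd 5: advance +5 → t=51, phase=(7,3,6,6) → FL=S FR=S RL=S RR=S
cmd 6: advance +2 → t=53, phase=(9,5,8,8) → FL=W FR=S RL=W RR=W
cmd 7: advance +10 → t=63, phase=(3,15,2,2) → FL=S FR=W RL=S RR=S

after cmd 1 (t=19): FL=S FR=S RL=S RR=S
after cmd 2 (t=25): FL=W FR=W RL=W RR=W
after cmd 3 (t=34): FL=S FR=S RL=S RR=S
after cmd 4 (t=46): FL=S FR=W RL=S RR=S
after cmd 5 (t=51): FL=S FR=S RL=S RR=S
after cmd 6 (t=53): FL=W FR=S RL=W RR=W
after cmd 7 (t=63): FL=S FR=W RL=S RR=S


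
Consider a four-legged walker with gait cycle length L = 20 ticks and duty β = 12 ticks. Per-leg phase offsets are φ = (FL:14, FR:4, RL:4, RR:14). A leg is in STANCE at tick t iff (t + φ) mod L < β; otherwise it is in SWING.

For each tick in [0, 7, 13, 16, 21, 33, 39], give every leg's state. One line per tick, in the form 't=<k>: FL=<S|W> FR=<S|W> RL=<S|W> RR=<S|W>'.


t=0: phase=(14,4,4,14) vs β=12 → FL=W FR=S RL=S RR=W
t=7: phase=(1,11,11,1) vs β=12 → FL=S FR=S RL=S RR=S
t=13: phase=(7,17,17,7) vs β=12 → FL=S FR=W RL=W RR=S
t=16: phase=(10,0,0,10) vs β=12 → FL=S FR=S RL=S RR=S
t=21: phase=(15,5,5,15) vs β=12 → FL=W FR=S RL=S RR=W
t=33: phase=(7,17,17,7) vs β=12 → FL=S FR=W RL=W RR=S
t=39: phase=(13,3,3,13) vs β=12 → FL=W FR=S RL=S RR=W

t=0: FL=W FR=S RL=S RR=W
t=7: FL=S FR=S RL=S RR=S
t=13: FL=S FR=W RL=W RR=S
t=16: FL=S FR=S RL=S RR=S
t=21: FL=W FR=S RL=S RR=W
t=33: FL=S FR=W RL=W RR=S
t=39: FL=W FR=S RL=S RR=W


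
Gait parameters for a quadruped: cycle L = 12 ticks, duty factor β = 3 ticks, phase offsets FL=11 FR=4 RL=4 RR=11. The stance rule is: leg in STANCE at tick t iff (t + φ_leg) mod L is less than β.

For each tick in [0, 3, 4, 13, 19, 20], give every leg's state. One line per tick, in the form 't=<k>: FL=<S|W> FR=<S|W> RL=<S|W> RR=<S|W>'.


t=0: FL=W FR=W RL=W RR=W
t=3: FL=S FR=W RL=W RR=S
t=4: FL=W FR=W RL=W RR=W
t=13: FL=S FR=W RL=W RR=S
t=19: FL=W FR=W RL=W RR=W
t=20: FL=W FR=S RL=S RR=W

t=0: phase=(11,4,4,11) vs β=3 → FL=W FR=W RL=W RR=W
t=3: phase=(2,7,7,2) vs β=3 → FL=S FR=W RL=W RR=S
t=4: phase=(3,8,8,3) vs β=3 → FL=W FR=W RL=W RR=W
t=13: phase=(0,5,5,0) vs β=3 → FL=S FR=W RL=W RR=S
t=19: phase=(6,11,11,6) vs β=3 → FL=W FR=W RL=W RR=W
t=20: phase=(7,0,0,7) vs β=3 → FL=W FR=S RL=S RR=W


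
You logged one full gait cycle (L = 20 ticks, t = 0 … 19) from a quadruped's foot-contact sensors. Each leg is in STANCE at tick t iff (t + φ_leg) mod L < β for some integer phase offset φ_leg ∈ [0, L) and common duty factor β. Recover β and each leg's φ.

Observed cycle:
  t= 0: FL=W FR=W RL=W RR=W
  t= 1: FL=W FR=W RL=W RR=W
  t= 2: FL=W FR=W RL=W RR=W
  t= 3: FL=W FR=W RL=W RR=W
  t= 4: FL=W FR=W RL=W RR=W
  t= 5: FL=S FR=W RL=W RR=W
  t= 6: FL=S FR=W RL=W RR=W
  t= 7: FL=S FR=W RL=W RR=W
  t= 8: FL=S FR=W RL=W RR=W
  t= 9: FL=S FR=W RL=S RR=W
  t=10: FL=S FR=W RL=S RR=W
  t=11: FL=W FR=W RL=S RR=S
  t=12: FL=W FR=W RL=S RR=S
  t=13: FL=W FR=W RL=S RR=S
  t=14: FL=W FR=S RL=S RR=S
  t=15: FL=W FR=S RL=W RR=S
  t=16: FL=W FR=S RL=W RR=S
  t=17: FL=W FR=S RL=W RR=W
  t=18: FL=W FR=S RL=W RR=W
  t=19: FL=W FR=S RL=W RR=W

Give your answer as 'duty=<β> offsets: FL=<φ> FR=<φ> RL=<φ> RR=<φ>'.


duty=6 offsets: FL=15 FR=6 RL=11 RR=9

duty β = stance ticks per leg = 6
FL: stance ticks = 6; W→S at t=5 → φ=15
FR: stance ticks = 6; W→S at t=14 → φ=6
RL: stance ticks = 6; W→S at t=9 → φ=11
RR: stance ticks = 6; W→S at t=11 → φ=9


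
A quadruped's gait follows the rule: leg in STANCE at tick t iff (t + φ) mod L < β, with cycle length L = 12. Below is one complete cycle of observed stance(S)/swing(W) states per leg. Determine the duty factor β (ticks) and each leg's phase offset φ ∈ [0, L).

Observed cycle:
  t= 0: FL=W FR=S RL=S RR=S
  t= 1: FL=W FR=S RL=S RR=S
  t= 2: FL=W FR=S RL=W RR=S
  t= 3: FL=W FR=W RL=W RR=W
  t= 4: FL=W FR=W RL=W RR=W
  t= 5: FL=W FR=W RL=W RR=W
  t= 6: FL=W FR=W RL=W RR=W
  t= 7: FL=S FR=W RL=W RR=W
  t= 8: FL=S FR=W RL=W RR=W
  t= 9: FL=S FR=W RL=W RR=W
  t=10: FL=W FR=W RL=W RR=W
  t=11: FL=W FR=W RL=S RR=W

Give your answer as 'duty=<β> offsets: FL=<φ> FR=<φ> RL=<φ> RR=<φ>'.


duty=3 offsets: FL=5 FR=0 RL=1 RR=0

duty β = stance ticks per leg = 3
FL: stance ticks = 3; W→S at t=7 → φ=5
FR: stance ticks = 3; W→S at t=0 → φ=0
RL: stance ticks = 3; W→S at t=11 → φ=1
RR: stance ticks = 3; W→S at t=0 → φ=0


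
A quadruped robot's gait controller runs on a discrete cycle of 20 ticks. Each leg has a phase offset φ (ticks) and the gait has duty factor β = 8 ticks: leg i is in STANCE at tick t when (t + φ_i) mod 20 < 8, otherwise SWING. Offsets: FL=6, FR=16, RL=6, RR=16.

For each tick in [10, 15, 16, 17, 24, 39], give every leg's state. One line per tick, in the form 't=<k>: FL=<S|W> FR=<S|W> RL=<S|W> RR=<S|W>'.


t=10: FL=W FR=S RL=W RR=S
t=15: FL=S FR=W RL=S RR=W
t=16: FL=S FR=W RL=S RR=W
t=17: FL=S FR=W RL=S RR=W
t=24: FL=W FR=S RL=W RR=S
t=39: FL=S FR=W RL=S RR=W

t=10: phase=(16,6,16,6) vs β=8 → FL=W FR=S RL=W RR=S
t=15: phase=(1,11,1,11) vs β=8 → FL=S FR=W RL=S RR=W
t=16: phase=(2,12,2,12) vs β=8 → FL=S FR=W RL=S RR=W
t=17: phase=(3,13,3,13) vs β=8 → FL=S FR=W RL=S RR=W
t=24: phase=(10,0,10,0) vs β=8 → FL=W FR=S RL=W RR=S
t=39: phase=(5,15,5,15) vs β=8 → FL=S FR=W RL=S RR=W


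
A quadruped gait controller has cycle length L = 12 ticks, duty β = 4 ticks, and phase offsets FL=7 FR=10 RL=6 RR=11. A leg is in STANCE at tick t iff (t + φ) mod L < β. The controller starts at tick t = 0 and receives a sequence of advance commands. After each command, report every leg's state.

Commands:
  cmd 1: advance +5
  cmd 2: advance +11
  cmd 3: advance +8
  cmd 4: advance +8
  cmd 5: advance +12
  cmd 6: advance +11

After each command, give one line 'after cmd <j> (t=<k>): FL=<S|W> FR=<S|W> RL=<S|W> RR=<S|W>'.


start t=0: FL=W FR=W RL=W RR=W
cmd 1: advance +5 → t=5, phase=(0,3,11,4) → FL=S FR=S RL=W RR=W
cmd 2: advance +11 → t=16, phase=(11,2,10,3) → FL=W FR=S RL=W RR=S
cmd 3: advance +8 → t=24, phase=(7,10,6,11) → FL=W FR=W RL=W RR=W
cmd 4: advance +8 → t=32, phase=(3,6,2,7) → FL=S FR=W RL=S RR=W
cmd 5: advance +12 → t=44, phase=(3,6,2,7) → FL=S FR=W RL=S RR=W
cmd 6: advance +11 → t=55, phase=(2,5,1,6) → FL=S FR=W RL=S RR=W

after cmd 1 (t=5): FL=S FR=S RL=W RR=W
after cmd 2 (t=16): FL=W FR=S RL=W RR=S
after cmd 3 (t=24): FL=W FR=W RL=W RR=W
after cmd 4 (t=32): FL=S FR=W RL=S RR=W
after cmd 5 (t=44): FL=S FR=W RL=S RR=W
after cmd 6 (t=55): FL=S FR=W RL=S RR=W


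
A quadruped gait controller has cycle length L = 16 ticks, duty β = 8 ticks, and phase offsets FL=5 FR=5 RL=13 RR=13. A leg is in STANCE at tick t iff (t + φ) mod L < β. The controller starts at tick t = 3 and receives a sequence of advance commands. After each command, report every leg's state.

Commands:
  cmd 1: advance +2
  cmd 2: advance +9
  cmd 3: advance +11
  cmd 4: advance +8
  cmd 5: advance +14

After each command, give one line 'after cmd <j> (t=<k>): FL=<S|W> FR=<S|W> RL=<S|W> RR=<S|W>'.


start t=3: FL=W FR=W RL=S RR=S
cmd 1: advance +2 → t=5, phase=(10,10,2,2) → FL=W FR=W RL=S RR=S
cmd 2: advance +9 → t=14, phase=(3,3,11,11) → FL=S FR=S RL=W RR=W
cmd 3: advance +11 → t=25, phase=(14,14,6,6) → FL=W FR=W RL=S RR=S
cmd 4: advance +8 → t=33, phase=(6,6,14,14) → FL=S FR=S RL=W RR=W
cmd 5: advance +14 → t=47, phase=(4,4,12,12) → FL=S FR=S RL=W RR=W

after cmd 1 (t=5): FL=W FR=W RL=S RR=S
after cmd 2 (t=14): FL=S FR=S RL=W RR=W
after cmd 3 (t=25): FL=W FR=W RL=S RR=S
after cmd 4 (t=33): FL=S FR=S RL=W RR=W
after cmd 5 (t=47): FL=S FR=S RL=W RR=W


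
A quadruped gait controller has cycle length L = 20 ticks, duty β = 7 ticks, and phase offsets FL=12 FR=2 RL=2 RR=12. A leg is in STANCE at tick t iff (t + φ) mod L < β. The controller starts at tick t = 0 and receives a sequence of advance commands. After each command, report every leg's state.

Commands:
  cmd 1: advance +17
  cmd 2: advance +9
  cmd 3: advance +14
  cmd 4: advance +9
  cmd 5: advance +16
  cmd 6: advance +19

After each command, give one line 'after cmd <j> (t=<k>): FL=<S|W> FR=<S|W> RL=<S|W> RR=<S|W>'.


start t=0: FL=W FR=S RL=S RR=W
cmd 1: advance +17 → t=17, phase=(9,19,19,9) → FL=W FR=W RL=W RR=W
cmd 2: advance +9 → t=26, phase=(18,8,8,18) → FL=W FR=W RL=W RR=W
cmd 3: advance +14 → t=40, phase=(12,2,2,12) → FL=W FR=S RL=S RR=W
cmd 4: advance +9 → t=49, phase=(1,11,11,1) → FL=S FR=W RL=W RR=S
cmd 5: advance +16 → t=65, phase=(17,7,7,17) → FL=W FR=W RL=W RR=W
cmd 6: advance +19 → t=84, phase=(16,6,6,16) → FL=W FR=S RL=S RR=W

after cmd 1 (t=17): FL=W FR=W RL=W RR=W
after cmd 2 (t=26): FL=W FR=W RL=W RR=W
after cmd 3 (t=40): FL=W FR=S RL=S RR=W
after cmd 4 (t=49): FL=S FR=W RL=W RR=S
after cmd 5 (t=65): FL=W FR=W RL=W RR=W
after cmd 6 (t=84): FL=W FR=S RL=S RR=W


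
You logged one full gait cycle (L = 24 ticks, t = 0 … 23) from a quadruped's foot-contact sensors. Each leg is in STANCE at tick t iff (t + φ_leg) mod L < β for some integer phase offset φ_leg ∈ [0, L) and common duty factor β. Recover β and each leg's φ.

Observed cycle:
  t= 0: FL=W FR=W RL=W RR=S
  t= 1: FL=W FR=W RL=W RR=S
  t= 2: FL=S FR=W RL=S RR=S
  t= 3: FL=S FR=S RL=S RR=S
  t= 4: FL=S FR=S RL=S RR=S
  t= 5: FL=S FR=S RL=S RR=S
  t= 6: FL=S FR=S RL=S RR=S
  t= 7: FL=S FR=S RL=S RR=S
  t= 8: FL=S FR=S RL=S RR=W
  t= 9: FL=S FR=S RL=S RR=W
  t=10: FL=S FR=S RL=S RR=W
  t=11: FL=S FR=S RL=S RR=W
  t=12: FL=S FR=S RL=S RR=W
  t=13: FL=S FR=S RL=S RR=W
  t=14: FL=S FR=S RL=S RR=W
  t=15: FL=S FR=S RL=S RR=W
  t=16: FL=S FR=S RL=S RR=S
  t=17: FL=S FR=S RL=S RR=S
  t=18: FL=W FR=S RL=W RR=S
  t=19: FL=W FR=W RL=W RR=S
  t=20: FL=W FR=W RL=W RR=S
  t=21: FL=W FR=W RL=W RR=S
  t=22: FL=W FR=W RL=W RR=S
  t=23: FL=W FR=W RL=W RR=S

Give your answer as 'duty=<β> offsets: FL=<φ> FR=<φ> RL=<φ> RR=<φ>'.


duty β = stance ticks per leg = 16
FL: stance ticks = 16; W→S at t=2 → φ=22
FR: stance ticks = 16; W→S at t=3 → φ=21
RL: stance ticks = 16; W→S at t=2 → φ=22
RR: stance ticks = 16; W→S at t=16 → φ=8

duty=16 offsets: FL=22 FR=21 RL=22 RR=8


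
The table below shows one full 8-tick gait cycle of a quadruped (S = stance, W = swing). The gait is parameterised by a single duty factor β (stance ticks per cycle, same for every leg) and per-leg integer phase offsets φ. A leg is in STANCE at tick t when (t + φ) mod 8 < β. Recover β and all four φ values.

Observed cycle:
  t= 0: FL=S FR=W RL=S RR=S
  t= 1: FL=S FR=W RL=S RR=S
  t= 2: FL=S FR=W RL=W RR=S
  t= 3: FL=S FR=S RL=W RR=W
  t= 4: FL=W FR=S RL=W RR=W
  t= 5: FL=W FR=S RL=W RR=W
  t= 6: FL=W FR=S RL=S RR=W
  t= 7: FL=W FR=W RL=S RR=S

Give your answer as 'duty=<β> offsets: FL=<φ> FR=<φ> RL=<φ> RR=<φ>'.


duty=4 offsets: FL=0 FR=5 RL=2 RR=1

duty β = stance ticks per leg = 4
FL: stance ticks = 4; W→S at t=0 → φ=0
FR: stance ticks = 4; W→S at t=3 → φ=5
RL: stance ticks = 4; W→S at t=6 → φ=2
RR: stance ticks = 4; W→S at t=7 → φ=1


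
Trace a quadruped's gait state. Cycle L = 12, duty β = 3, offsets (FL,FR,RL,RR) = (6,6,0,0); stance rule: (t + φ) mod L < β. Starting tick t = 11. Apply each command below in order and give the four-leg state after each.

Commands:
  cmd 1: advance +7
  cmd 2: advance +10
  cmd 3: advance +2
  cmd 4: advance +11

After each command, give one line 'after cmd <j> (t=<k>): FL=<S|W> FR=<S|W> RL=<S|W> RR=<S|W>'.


after cmd 1 (t=18): FL=S FR=S RL=W RR=W
after cmd 2 (t=28): FL=W FR=W RL=W RR=W
after cmd 3 (t=30): FL=S FR=S RL=W RR=W
after cmd 4 (t=41): FL=W FR=W RL=W RR=W

start t=11: FL=W FR=W RL=W RR=W
cmd 1: advance +7 → t=18, phase=(0,0,6,6) → FL=S FR=S RL=W RR=W
cmd 2: advance +10 → t=28, phase=(10,10,4,4) → FL=W FR=W RL=W RR=W
cmd 3: advance +2 → t=30, phase=(0,0,6,6) → FL=S FR=S RL=W RR=W
cmd 4: advance +11 → t=41, phase=(11,11,5,5) → FL=W FR=W RL=W RR=W


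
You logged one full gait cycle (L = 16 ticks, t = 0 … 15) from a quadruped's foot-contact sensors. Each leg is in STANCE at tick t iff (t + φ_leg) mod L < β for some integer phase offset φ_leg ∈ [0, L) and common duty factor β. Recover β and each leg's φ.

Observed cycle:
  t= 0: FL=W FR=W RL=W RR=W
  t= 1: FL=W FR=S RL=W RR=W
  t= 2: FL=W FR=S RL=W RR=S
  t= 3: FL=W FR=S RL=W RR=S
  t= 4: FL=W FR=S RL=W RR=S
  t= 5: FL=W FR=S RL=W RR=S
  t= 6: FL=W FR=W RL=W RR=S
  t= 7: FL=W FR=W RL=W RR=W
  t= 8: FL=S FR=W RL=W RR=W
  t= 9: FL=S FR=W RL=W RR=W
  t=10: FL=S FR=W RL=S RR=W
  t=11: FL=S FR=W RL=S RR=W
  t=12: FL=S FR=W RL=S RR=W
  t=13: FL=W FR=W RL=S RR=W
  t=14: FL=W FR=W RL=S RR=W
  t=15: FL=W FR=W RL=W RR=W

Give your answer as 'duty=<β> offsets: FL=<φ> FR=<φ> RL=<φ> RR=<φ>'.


duty=5 offsets: FL=8 FR=15 RL=6 RR=14

duty β = stance ticks per leg = 5
FL: stance ticks = 5; W→S at t=8 → φ=8
FR: stance ticks = 5; W→S at t=1 → φ=15
RL: stance ticks = 5; W→S at t=10 → φ=6
RR: stance ticks = 5; W→S at t=2 → φ=14


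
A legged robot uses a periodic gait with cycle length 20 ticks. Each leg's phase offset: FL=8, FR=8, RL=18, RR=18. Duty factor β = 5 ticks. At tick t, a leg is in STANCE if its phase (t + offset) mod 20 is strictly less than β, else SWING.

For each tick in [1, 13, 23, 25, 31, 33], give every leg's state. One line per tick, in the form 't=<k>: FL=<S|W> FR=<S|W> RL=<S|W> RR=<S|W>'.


t=1: FL=W FR=W RL=W RR=W
t=13: FL=S FR=S RL=W RR=W
t=23: FL=W FR=W RL=S RR=S
t=25: FL=W FR=W RL=S RR=S
t=31: FL=W FR=W RL=W RR=W
t=33: FL=S FR=S RL=W RR=W

t=1: phase=(9,9,19,19) vs β=5 → FL=W FR=W RL=W RR=W
t=13: phase=(1,1,11,11) vs β=5 → FL=S FR=S RL=W RR=W
t=23: phase=(11,11,1,1) vs β=5 → FL=W FR=W RL=S RR=S
t=25: phase=(13,13,3,3) vs β=5 → FL=W FR=W RL=S RR=S
t=31: phase=(19,19,9,9) vs β=5 → FL=W FR=W RL=W RR=W
t=33: phase=(1,1,11,11) vs β=5 → FL=S FR=S RL=W RR=W


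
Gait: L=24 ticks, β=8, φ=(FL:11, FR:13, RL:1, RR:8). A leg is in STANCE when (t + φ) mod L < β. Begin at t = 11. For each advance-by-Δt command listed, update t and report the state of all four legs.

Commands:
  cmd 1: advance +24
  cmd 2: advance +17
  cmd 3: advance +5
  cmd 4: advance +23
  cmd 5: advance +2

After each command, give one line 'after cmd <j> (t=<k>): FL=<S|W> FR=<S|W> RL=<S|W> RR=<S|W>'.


start t=11: FL=W FR=S RL=W RR=W
cmd 1: advance +24 → t=35, phase=(22,0,12,19) → FL=W FR=S RL=W RR=W
cmd 2: advance +17 → t=52, phase=(15,17,5,12) → FL=W FR=W RL=S RR=W
cmd 3: advance +5 → t=57, phase=(20,22,10,17) → FL=W FR=W RL=W RR=W
cmd 4: advance +23 → t=80, phase=(19,21,9,16) → FL=W FR=W RL=W RR=W
cmd 5: advance +2 → t=82, phase=(21,23,11,18) → FL=W FR=W RL=W RR=W

after cmd 1 (t=35): FL=W FR=S RL=W RR=W
after cmd 2 (t=52): FL=W FR=W RL=S RR=W
after cmd 3 (t=57): FL=W FR=W RL=W RR=W
after cmd 4 (t=80): FL=W FR=W RL=W RR=W
after cmd 5 (t=82): FL=W FR=W RL=W RR=W


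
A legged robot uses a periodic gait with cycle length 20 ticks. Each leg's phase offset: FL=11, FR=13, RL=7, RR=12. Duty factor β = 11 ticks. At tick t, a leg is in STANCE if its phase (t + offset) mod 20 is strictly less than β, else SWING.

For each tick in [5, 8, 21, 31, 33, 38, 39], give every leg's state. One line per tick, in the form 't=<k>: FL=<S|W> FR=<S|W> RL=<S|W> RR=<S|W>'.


t=5: FL=W FR=W RL=W RR=W
t=8: FL=W FR=S RL=W RR=S
t=21: FL=W FR=W RL=S RR=W
t=31: FL=S FR=S RL=W RR=S
t=33: FL=S FR=S RL=S RR=S
t=38: FL=S FR=W RL=S RR=S
t=39: FL=S FR=W RL=S RR=W

t=5: phase=(16,18,12,17) vs β=11 → FL=W FR=W RL=W RR=W
t=8: phase=(19,1,15,0) vs β=11 → FL=W FR=S RL=W RR=S
t=21: phase=(12,14,8,13) vs β=11 → FL=W FR=W RL=S RR=W
t=31: phase=(2,4,18,3) vs β=11 → FL=S FR=S RL=W RR=S
t=33: phase=(4,6,0,5) vs β=11 → FL=S FR=S RL=S RR=S
t=38: phase=(9,11,5,10) vs β=11 → FL=S FR=W RL=S RR=S
t=39: phase=(10,12,6,11) vs β=11 → FL=S FR=W RL=S RR=W


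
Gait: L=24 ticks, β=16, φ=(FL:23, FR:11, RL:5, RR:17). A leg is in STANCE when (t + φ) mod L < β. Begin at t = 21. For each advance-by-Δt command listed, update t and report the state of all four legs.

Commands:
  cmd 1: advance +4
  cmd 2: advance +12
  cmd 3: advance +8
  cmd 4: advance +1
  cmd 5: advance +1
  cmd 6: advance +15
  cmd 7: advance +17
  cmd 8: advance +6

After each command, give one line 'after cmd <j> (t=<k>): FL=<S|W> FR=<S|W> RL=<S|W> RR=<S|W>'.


after cmd 1 (t=25): FL=S FR=S RL=S RR=W
after cmd 2 (t=37): FL=S FR=S RL=W RR=S
after cmd 3 (t=45): FL=W FR=S RL=S RR=S
after cmd 4 (t=46): FL=W FR=S RL=S RR=S
after cmd 5 (t=47): FL=W FR=S RL=S RR=W
after cmd 6 (t=62): FL=S FR=S RL=W RR=S
after cmd 7 (t=79): FL=S FR=W RL=S RR=S
after cmd 8 (t=85): FL=S FR=S RL=W RR=S

start t=21: FL=W FR=S RL=S RR=S
cmd 1: advance +4 → t=25, phase=(0,12,6,18) → FL=S FR=S RL=S RR=W
cmd 2: advance +12 → t=37, phase=(12,0,18,6) → FL=S FR=S RL=W RR=S
cmd 3: advance +8 → t=45, phase=(20,8,2,14) → FL=W FR=S RL=S RR=S
cmd 4: advance +1 → t=46, phase=(21,9,3,15) → FL=W FR=S RL=S RR=S
cmd 5: advance +1 → t=47, phase=(22,10,4,16) → FL=W FR=S RL=S RR=W
cmd 6: advance +15 → t=62, phase=(13,1,19,7) → FL=S FR=S RL=W RR=S
cmd 7: advance +17 → t=79, phase=(6,18,12,0) → FL=S FR=W RL=S RR=S
cmd 8: advance +6 → t=85, phase=(12,0,18,6) → FL=S FR=S RL=W RR=S


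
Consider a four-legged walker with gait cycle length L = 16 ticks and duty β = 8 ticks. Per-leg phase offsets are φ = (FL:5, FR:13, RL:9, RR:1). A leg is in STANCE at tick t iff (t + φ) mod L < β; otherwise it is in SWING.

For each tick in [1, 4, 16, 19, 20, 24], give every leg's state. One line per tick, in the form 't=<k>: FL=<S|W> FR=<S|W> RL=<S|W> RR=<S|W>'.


t=1: phase=(6,14,10,2) vs β=8 → FL=S FR=W RL=W RR=S
t=4: phase=(9,1,13,5) vs β=8 → FL=W FR=S RL=W RR=S
t=16: phase=(5,13,9,1) vs β=8 → FL=S FR=W RL=W RR=S
t=19: phase=(8,0,12,4) vs β=8 → FL=W FR=S RL=W RR=S
t=20: phase=(9,1,13,5) vs β=8 → FL=W FR=S RL=W RR=S
t=24: phase=(13,5,1,9) vs β=8 → FL=W FR=S RL=S RR=W

t=1: FL=S FR=W RL=W RR=S
t=4: FL=W FR=S RL=W RR=S
t=16: FL=S FR=W RL=W RR=S
t=19: FL=W FR=S RL=W RR=S
t=20: FL=W FR=S RL=W RR=S
t=24: FL=W FR=S RL=S RR=W


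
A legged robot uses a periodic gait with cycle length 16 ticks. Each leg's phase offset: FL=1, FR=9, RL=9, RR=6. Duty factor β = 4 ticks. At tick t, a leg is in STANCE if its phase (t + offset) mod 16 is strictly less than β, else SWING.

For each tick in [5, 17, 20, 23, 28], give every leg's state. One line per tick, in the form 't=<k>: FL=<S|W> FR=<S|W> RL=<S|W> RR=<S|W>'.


t=5: phase=(6,14,14,11) vs β=4 → FL=W FR=W RL=W RR=W
t=17: phase=(2,10,10,7) vs β=4 → FL=S FR=W RL=W RR=W
t=20: phase=(5,13,13,10) vs β=4 → FL=W FR=W RL=W RR=W
t=23: phase=(8,0,0,13) vs β=4 → FL=W FR=S RL=S RR=W
t=28: phase=(13,5,5,2) vs β=4 → FL=W FR=W RL=W RR=S

t=5: FL=W FR=W RL=W RR=W
t=17: FL=S FR=W RL=W RR=W
t=20: FL=W FR=W RL=W RR=W
t=23: FL=W FR=S RL=S RR=W
t=28: FL=W FR=W RL=W RR=S


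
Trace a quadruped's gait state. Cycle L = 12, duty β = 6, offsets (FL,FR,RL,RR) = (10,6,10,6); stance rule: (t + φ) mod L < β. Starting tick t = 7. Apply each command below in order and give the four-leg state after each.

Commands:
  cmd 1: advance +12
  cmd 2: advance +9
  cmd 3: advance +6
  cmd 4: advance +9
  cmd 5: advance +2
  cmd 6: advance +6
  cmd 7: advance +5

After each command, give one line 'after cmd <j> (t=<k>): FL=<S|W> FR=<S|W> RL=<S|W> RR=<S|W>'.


after cmd 1 (t=19): FL=S FR=S RL=S RR=S
after cmd 2 (t=28): FL=S FR=W RL=S RR=W
after cmd 3 (t=34): FL=W FR=S RL=W RR=S
after cmd 4 (t=43): FL=S FR=S RL=S RR=S
after cmd 5 (t=45): FL=W FR=S RL=W RR=S
after cmd 6 (t=51): FL=S FR=W RL=S RR=W
after cmd 7 (t=56): FL=W FR=S RL=W RR=S

start t=7: FL=S FR=S RL=S RR=S
cmd 1: advance +12 → t=19, phase=(5,1,5,1) → FL=S FR=S RL=S RR=S
cmd 2: advance +9 → t=28, phase=(2,10,2,10) → FL=S FR=W RL=S RR=W
cmd 3: advance +6 → t=34, phase=(8,4,8,4) → FL=W FR=S RL=W RR=S
cmd 4: advance +9 → t=43, phase=(5,1,5,1) → FL=S FR=S RL=S RR=S
cmd 5: advance +2 → t=45, phase=(7,3,7,3) → FL=W FR=S RL=W RR=S
cmd 6: advance +6 → t=51, phase=(1,9,1,9) → FL=S FR=W RL=S RR=W
cmd 7: advance +5 → t=56, phase=(6,2,6,2) → FL=W FR=S RL=W RR=S


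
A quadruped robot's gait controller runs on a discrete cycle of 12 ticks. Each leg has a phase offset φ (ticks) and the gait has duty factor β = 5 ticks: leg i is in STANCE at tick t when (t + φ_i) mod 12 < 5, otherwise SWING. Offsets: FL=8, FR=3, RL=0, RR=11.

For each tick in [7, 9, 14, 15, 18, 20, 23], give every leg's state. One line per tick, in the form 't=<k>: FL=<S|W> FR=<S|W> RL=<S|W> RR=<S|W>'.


t=7: phase=(3,10,7,6) vs β=5 → FL=S FR=W RL=W RR=W
t=9: phase=(5,0,9,8) vs β=5 → FL=W FR=S RL=W RR=W
t=14: phase=(10,5,2,1) vs β=5 → FL=W FR=W RL=S RR=S
t=15: phase=(11,6,3,2) vs β=5 → FL=W FR=W RL=S RR=S
t=18: phase=(2,9,6,5) vs β=5 → FL=S FR=W RL=W RR=W
t=20: phase=(4,11,8,7) vs β=5 → FL=S FR=W RL=W RR=W
t=23: phase=(7,2,11,10) vs β=5 → FL=W FR=S RL=W RR=W

t=7: FL=S FR=W RL=W RR=W
t=9: FL=W FR=S RL=W RR=W
t=14: FL=W FR=W RL=S RR=S
t=15: FL=W FR=W RL=S RR=S
t=18: FL=S FR=W RL=W RR=W
t=20: FL=S FR=W RL=W RR=W
t=23: FL=W FR=S RL=W RR=W


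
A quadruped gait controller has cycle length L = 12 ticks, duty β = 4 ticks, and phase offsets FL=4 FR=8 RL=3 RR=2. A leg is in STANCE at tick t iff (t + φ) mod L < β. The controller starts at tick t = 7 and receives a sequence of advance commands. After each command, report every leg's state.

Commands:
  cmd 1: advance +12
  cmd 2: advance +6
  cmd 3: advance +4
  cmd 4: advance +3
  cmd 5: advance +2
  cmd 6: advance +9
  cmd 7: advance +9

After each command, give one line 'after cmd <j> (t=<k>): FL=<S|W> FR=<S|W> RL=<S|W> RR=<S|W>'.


start t=7: FL=W FR=S RL=W RR=W
cmd 1: advance +12 → t=19, phase=(11,3,10,9) → FL=W FR=S RL=W RR=W
cmd 2: advance +6 → t=25, phase=(5,9,4,3) → FL=W FR=W RL=W RR=S
cmd 3: advance +4 → t=29, phase=(9,1,8,7) → FL=W FR=S RL=W RR=W
cmd 4: advance +3 → t=32, phase=(0,4,11,10) → FL=S FR=W RL=W RR=W
cmd 5: advance +2 → t=34, phase=(2,6,1,0) → FL=S FR=W RL=S RR=S
cmd 6: advance +9 → t=43, phase=(11,3,10,9) → FL=W FR=S RL=W RR=W
cmd 7: advance +9 → t=52, phase=(8,0,7,6) → FL=W FR=S RL=W RR=W

after cmd 1 (t=19): FL=W FR=S RL=W RR=W
after cmd 2 (t=25): FL=W FR=W RL=W RR=S
after cmd 3 (t=29): FL=W FR=S RL=W RR=W
after cmd 4 (t=32): FL=S FR=W RL=W RR=W
after cmd 5 (t=34): FL=S FR=W RL=S RR=S
after cmd 6 (t=43): FL=W FR=S RL=W RR=W
after cmd 7 (t=52): FL=W FR=S RL=W RR=W


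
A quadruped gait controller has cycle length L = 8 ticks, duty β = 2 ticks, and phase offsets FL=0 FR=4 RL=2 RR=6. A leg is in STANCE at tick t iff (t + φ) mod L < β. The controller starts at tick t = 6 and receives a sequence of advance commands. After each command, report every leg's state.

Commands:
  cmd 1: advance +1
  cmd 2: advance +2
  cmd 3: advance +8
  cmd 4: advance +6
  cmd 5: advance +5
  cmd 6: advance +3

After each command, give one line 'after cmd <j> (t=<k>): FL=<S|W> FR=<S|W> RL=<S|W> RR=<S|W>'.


start t=6: FL=W FR=W RL=S RR=W
cmd 1: advance +1 → t=7, phase=(7,3,1,5) → FL=W FR=W RL=S RR=W
cmd 2: advance +2 → t=9, phase=(1,5,3,7) → FL=S FR=W RL=W RR=W
cmd 3: advance +8 → t=17, phase=(1,5,3,7) → FL=S FR=W RL=W RR=W
cmd 4: advance +6 → t=23, phase=(7,3,1,5) → FL=W FR=W RL=S RR=W
cmd 5: advance +5 → t=28, phase=(4,0,6,2) → FL=W FR=S RL=W RR=W
cmd 6: advance +3 → t=31, phase=(7,3,1,5) → FL=W FR=W RL=S RR=W

after cmd 1 (t=7): FL=W FR=W RL=S RR=W
after cmd 2 (t=9): FL=S FR=W RL=W RR=W
after cmd 3 (t=17): FL=S FR=W RL=W RR=W
after cmd 4 (t=23): FL=W FR=W RL=S RR=W
after cmd 5 (t=28): FL=W FR=S RL=W RR=W
after cmd 6 (t=31): FL=W FR=W RL=S RR=W


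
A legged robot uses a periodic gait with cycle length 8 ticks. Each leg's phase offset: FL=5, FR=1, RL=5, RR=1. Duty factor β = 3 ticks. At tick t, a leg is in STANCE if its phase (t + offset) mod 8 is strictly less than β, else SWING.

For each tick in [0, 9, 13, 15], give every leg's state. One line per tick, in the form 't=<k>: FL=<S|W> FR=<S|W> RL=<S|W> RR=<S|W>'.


t=0: phase=(5,1,5,1) vs β=3 → FL=W FR=S RL=W RR=S
t=9: phase=(6,2,6,2) vs β=3 → FL=W FR=S RL=W RR=S
t=13: phase=(2,6,2,6) vs β=3 → FL=S FR=W RL=S RR=W
t=15: phase=(4,0,4,0) vs β=3 → FL=W FR=S RL=W RR=S

t=0: FL=W FR=S RL=W RR=S
t=9: FL=W FR=S RL=W RR=S
t=13: FL=S FR=W RL=S RR=W
t=15: FL=W FR=S RL=W RR=S


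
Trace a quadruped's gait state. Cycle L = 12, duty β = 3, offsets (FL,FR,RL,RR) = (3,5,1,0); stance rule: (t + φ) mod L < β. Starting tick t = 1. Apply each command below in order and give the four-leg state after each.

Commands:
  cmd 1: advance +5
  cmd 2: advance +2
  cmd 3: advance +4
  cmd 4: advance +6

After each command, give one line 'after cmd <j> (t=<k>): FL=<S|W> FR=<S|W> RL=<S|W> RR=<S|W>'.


start t=1: FL=W FR=W RL=S RR=S
cmd 1: advance +5 → t=6, phase=(9,11,7,6) → FL=W FR=W RL=W RR=W
cmd 2: advance +2 → t=8, phase=(11,1,9,8) → FL=W FR=S RL=W RR=W
cmd 3: advance +4 → t=12, phase=(3,5,1,0) → FL=W FR=W RL=S RR=S
cmd 4: advance +6 → t=18, phase=(9,11,7,6) → FL=W FR=W RL=W RR=W

after cmd 1 (t=6): FL=W FR=W RL=W RR=W
after cmd 2 (t=8): FL=W FR=S RL=W RR=W
after cmd 3 (t=12): FL=W FR=W RL=S RR=S
after cmd 4 (t=18): FL=W FR=W RL=W RR=W


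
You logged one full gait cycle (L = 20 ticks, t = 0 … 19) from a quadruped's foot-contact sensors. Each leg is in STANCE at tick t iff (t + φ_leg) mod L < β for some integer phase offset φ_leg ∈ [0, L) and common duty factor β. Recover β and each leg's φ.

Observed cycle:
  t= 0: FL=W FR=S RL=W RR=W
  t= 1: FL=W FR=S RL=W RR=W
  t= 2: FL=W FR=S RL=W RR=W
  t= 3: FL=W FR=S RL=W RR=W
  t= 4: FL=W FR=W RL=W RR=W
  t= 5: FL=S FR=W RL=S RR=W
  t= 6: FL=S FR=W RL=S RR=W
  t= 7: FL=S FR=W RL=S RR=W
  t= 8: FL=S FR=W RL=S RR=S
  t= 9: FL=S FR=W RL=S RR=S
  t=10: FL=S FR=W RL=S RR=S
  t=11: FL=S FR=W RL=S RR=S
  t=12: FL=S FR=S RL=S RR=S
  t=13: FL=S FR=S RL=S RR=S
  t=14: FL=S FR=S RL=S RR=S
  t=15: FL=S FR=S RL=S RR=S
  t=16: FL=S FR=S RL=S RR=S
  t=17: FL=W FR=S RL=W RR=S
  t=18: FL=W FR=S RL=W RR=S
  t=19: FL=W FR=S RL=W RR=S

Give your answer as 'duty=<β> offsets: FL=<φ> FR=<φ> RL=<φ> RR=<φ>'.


duty=12 offsets: FL=15 FR=8 RL=15 RR=12

duty β = stance ticks per leg = 12
FL: stance ticks = 12; W→S at t=5 → φ=15
FR: stance ticks = 12; W→S at t=12 → φ=8
RL: stance ticks = 12; W→S at t=5 → φ=15
RR: stance ticks = 12; W→S at t=8 → φ=12


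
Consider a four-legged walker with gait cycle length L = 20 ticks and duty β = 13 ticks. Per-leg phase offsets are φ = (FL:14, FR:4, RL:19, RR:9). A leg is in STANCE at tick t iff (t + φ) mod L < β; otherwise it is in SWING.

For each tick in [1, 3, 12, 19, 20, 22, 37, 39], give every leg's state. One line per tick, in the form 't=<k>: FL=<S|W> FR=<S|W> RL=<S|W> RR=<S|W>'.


t=1: FL=W FR=S RL=S RR=S
t=3: FL=W FR=S RL=S RR=S
t=12: FL=S FR=W RL=S RR=S
t=19: FL=W FR=S RL=W RR=S
t=20: FL=W FR=S RL=W RR=S
t=22: FL=W FR=S RL=S RR=S
t=37: FL=S FR=S RL=W RR=S
t=39: FL=W FR=S RL=W RR=S

t=1: phase=(15,5,0,10) vs β=13 → FL=W FR=S RL=S RR=S
t=3: phase=(17,7,2,12) vs β=13 → FL=W FR=S RL=S RR=S
t=12: phase=(6,16,11,1) vs β=13 → FL=S FR=W RL=S RR=S
t=19: phase=(13,3,18,8) vs β=13 → FL=W FR=S RL=W RR=S
t=20: phase=(14,4,19,9) vs β=13 → FL=W FR=S RL=W RR=S
t=22: phase=(16,6,1,11) vs β=13 → FL=W FR=S RL=S RR=S
t=37: phase=(11,1,16,6) vs β=13 → FL=S FR=S RL=W RR=S
t=39: phase=(13,3,18,8) vs β=13 → FL=W FR=S RL=W RR=S


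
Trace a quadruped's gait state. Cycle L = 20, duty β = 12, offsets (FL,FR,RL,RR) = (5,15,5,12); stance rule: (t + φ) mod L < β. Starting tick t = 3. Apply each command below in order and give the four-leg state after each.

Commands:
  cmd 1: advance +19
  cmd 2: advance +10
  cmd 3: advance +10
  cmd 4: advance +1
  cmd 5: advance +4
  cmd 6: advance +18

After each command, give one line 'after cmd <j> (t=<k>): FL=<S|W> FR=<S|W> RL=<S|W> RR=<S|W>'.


start t=3: FL=S FR=W RL=S RR=W
cmd 1: advance +19 → t=22, phase=(7,17,7,14) → FL=S FR=W RL=S RR=W
cmd 2: advance +10 → t=32, phase=(17,7,17,4) → FL=W FR=S RL=W RR=S
cmd 3: advance +10 → t=42, phase=(7,17,7,14) → FL=S FR=W RL=S RR=W
cmd 4: advance +1 → t=43, phase=(8,18,8,15) → FL=S FR=W RL=S RR=W
cmd 5: advance +4 → t=47, phase=(12,2,12,19) → FL=W FR=S RL=W RR=W
cmd 6: advance +18 → t=65, phase=(10,0,10,17) → FL=S FR=S RL=S RR=W

after cmd 1 (t=22): FL=S FR=W RL=S RR=W
after cmd 2 (t=32): FL=W FR=S RL=W RR=S
after cmd 3 (t=42): FL=S FR=W RL=S RR=W
after cmd 4 (t=43): FL=S FR=W RL=S RR=W
after cmd 5 (t=47): FL=W FR=S RL=W RR=W
after cmd 6 (t=65): FL=S FR=S RL=S RR=W


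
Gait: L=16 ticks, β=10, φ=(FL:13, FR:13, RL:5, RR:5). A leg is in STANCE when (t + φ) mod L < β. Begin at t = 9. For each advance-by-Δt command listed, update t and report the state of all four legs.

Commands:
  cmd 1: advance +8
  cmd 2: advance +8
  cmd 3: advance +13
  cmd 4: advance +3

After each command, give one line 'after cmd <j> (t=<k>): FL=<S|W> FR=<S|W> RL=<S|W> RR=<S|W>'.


after cmd 1 (t=17): FL=W FR=W RL=S RR=S
after cmd 2 (t=25): FL=S FR=S RL=W RR=W
after cmd 3 (t=38): FL=S FR=S RL=W RR=W
after cmd 4 (t=41): FL=S FR=S RL=W RR=W

start t=9: FL=S FR=S RL=W RR=W
cmd 1: advance +8 → t=17, phase=(14,14,6,6) → FL=W FR=W RL=S RR=S
cmd 2: advance +8 → t=25, phase=(6,6,14,14) → FL=S FR=S RL=W RR=W
cmd 3: advance +13 → t=38, phase=(3,3,11,11) → FL=S FR=S RL=W RR=W
cmd 4: advance +3 → t=41, phase=(6,6,14,14) → FL=S FR=S RL=W RR=W


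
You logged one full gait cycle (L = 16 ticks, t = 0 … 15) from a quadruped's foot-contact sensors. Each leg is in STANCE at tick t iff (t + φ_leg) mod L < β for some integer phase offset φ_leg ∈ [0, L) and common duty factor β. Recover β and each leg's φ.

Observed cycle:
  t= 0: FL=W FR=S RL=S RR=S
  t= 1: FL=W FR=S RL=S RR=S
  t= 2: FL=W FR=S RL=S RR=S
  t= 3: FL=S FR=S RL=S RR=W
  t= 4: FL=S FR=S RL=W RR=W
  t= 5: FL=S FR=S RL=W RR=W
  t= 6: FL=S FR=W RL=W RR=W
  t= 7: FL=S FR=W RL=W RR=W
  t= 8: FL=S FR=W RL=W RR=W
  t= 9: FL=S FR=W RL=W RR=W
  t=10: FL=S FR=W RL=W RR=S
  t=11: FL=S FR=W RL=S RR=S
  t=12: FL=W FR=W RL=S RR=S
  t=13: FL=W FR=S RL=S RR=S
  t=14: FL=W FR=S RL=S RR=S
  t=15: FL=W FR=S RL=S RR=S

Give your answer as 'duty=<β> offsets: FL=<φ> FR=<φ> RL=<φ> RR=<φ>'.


duty=9 offsets: FL=13 FR=3 RL=5 RR=6

duty β = stance ticks per leg = 9
FL: stance ticks = 9; W→S at t=3 → φ=13
FR: stance ticks = 9; W→S at t=13 → φ=3
RL: stance ticks = 9; W→S at t=11 → φ=5
RR: stance ticks = 9; W→S at t=10 → φ=6


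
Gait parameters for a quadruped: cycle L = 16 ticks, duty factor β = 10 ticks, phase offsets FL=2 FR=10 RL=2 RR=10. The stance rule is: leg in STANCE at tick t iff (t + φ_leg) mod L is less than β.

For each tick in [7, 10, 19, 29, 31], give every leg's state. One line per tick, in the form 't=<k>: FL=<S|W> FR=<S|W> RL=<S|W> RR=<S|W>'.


t=7: FL=S FR=S RL=S RR=S
t=10: FL=W FR=S RL=W RR=S
t=19: FL=S FR=W RL=S RR=W
t=29: FL=W FR=S RL=W RR=S
t=31: FL=S FR=S RL=S RR=S

t=7: phase=(9,1,9,1) vs β=10 → FL=S FR=S RL=S RR=S
t=10: phase=(12,4,12,4) vs β=10 → FL=W FR=S RL=W RR=S
t=19: phase=(5,13,5,13) vs β=10 → FL=S FR=W RL=S RR=W
t=29: phase=(15,7,15,7) vs β=10 → FL=W FR=S RL=W RR=S
t=31: phase=(1,9,1,9) vs β=10 → FL=S FR=S RL=S RR=S


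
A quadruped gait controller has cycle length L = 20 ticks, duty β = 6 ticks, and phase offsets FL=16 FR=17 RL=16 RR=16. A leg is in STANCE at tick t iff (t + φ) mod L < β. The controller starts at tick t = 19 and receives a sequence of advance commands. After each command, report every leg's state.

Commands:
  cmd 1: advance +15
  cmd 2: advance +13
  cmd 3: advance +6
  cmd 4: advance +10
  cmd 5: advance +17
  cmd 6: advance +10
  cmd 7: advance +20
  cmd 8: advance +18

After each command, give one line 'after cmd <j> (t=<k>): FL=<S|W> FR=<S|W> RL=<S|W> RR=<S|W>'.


start t=19: FL=W FR=W RL=W RR=W
cmd 1: advance +15 → t=34, phase=(10,11,10,10) → FL=W FR=W RL=W RR=W
cmd 2: advance +13 → t=47, phase=(3,4,3,3) → FL=S FR=S RL=S RR=S
cmd 3: advance +6 → t=53, phase=(9,10,9,9) → FL=W FR=W RL=W RR=W
cmd 4: advance +10 → t=63, phase=(19,0,19,19) → FL=W FR=S RL=W RR=W
cmd 5: advance +17 → t=80, phase=(16,17,16,16) → FL=W FR=W RL=W RR=W
cmd 6: advance +10 → t=90, phase=(6,7,6,6) → FL=W FR=W RL=W RR=W
cmd 7: advance +20 → t=110, phase=(6,7,6,6) → FL=W FR=W RL=W RR=W
cmd 8: advance +18 → t=128, phase=(4,5,4,4) → FL=S FR=S RL=S RR=S

after cmd 1 (t=34): FL=W FR=W RL=W RR=W
after cmd 2 (t=47): FL=S FR=S RL=S RR=S
after cmd 3 (t=53): FL=W FR=W RL=W RR=W
after cmd 4 (t=63): FL=W FR=S RL=W RR=W
after cmd 5 (t=80): FL=W FR=W RL=W RR=W
after cmd 6 (t=90): FL=W FR=W RL=W RR=W
after cmd 7 (t=110): FL=W FR=W RL=W RR=W
after cmd 8 (t=128): FL=S FR=S RL=S RR=S


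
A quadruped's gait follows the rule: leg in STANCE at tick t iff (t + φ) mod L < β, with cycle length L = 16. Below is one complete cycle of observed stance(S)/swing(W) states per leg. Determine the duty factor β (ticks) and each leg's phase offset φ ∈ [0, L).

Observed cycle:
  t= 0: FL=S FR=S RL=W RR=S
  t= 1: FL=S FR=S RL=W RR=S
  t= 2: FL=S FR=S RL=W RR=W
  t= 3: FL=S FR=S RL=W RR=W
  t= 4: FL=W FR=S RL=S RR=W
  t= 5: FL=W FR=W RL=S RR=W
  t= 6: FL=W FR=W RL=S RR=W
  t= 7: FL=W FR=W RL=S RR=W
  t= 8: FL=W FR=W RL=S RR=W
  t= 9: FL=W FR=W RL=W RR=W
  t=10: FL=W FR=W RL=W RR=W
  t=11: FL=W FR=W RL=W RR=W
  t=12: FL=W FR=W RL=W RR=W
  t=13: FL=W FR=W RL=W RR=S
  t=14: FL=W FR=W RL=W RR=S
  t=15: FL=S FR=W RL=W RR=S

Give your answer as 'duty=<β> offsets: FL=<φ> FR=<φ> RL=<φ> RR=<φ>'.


duty β = stance ticks per leg = 5
FL: stance ticks = 5; W→S at t=15 → φ=1
FR: stance ticks = 5; W→S at t=0 → φ=0
RL: stance ticks = 5; W→S at t=4 → φ=12
RR: stance ticks = 5; W→S at t=13 → φ=3

duty=5 offsets: FL=1 FR=0 RL=12 RR=3


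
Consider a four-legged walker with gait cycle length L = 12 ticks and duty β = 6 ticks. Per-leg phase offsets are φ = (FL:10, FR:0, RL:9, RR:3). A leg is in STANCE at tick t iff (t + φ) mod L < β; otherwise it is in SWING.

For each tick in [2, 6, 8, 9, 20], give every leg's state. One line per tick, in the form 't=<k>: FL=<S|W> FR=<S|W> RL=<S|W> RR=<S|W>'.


t=2: FL=S FR=S RL=W RR=S
t=6: FL=S FR=W RL=S RR=W
t=8: FL=W FR=W RL=S RR=W
t=9: FL=W FR=W RL=W RR=S
t=20: FL=W FR=W RL=S RR=W

t=2: phase=(0,2,11,5) vs β=6 → FL=S FR=S RL=W RR=S
t=6: phase=(4,6,3,9) vs β=6 → FL=S FR=W RL=S RR=W
t=8: phase=(6,8,5,11) vs β=6 → FL=W FR=W RL=S RR=W
t=9: phase=(7,9,6,0) vs β=6 → FL=W FR=W RL=W RR=S
t=20: phase=(6,8,5,11) vs β=6 → FL=W FR=W RL=S RR=W


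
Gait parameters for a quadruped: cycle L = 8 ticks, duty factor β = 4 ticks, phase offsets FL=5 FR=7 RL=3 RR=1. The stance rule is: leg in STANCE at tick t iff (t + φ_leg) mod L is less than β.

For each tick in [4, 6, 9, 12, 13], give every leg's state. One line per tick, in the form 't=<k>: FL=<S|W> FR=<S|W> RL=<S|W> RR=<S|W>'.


t=4: FL=S FR=S RL=W RR=W
t=6: FL=S FR=W RL=S RR=W
t=9: FL=W FR=S RL=W RR=S
t=12: FL=S FR=S RL=W RR=W
t=13: FL=S FR=W RL=S RR=W

t=4: phase=(1,3,7,5) vs β=4 → FL=S FR=S RL=W RR=W
t=6: phase=(3,5,1,7) vs β=4 → FL=S FR=W RL=S RR=W
t=9: phase=(6,0,4,2) vs β=4 → FL=W FR=S RL=W RR=S
t=12: phase=(1,3,7,5) vs β=4 → FL=S FR=S RL=W RR=W
t=13: phase=(2,4,0,6) vs β=4 → FL=S FR=W RL=S RR=W


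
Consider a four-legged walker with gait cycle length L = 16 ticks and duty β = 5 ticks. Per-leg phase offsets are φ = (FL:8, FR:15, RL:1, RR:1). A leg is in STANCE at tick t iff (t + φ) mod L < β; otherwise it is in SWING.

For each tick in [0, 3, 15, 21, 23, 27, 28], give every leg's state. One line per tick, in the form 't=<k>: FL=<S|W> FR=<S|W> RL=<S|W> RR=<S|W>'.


t=0: FL=W FR=W RL=S RR=S
t=3: FL=W FR=S RL=S RR=S
t=15: FL=W FR=W RL=S RR=S
t=21: FL=W FR=S RL=W RR=W
t=23: FL=W FR=W RL=W RR=W
t=27: FL=S FR=W RL=W RR=W
t=28: FL=S FR=W RL=W RR=W

t=0: phase=(8,15,1,1) vs β=5 → FL=W FR=W RL=S RR=S
t=3: phase=(11,2,4,4) vs β=5 → FL=W FR=S RL=S RR=S
t=15: phase=(7,14,0,0) vs β=5 → FL=W FR=W RL=S RR=S
t=21: phase=(13,4,6,6) vs β=5 → FL=W FR=S RL=W RR=W
t=23: phase=(15,6,8,8) vs β=5 → FL=W FR=W RL=W RR=W
t=27: phase=(3,10,12,12) vs β=5 → FL=S FR=W RL=W RR=W
t=28: phase=(4,11,13,13) vs β=5 → FL=S FR=W RL=W RR=W


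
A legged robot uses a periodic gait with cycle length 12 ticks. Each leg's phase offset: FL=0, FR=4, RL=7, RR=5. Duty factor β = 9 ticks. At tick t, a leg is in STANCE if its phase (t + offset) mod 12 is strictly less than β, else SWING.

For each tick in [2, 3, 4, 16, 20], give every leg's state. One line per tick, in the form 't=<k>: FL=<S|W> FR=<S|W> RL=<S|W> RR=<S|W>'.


t=2: phase=(2,6,9,7) vs β=9 → FL=S FR=S RL=W RR=S
t=3: phase=(3,7,10,8) vs β=9 → FL=S FR=S RL=W RR=S
t=4: phase=(4,8,11,9) vs β=9 → FL=S FR=S RL=W RR=W
t=16: phase=(4,8,11,9) vs β=9 → FL=S FR=S RL=W RR=W
t=20: phase=(8,0,3,1) vs β=9 → FL=S FR=S RL=S RR=S

t=2: FL=S FR=S RL=W RR=S
t=3: FL=S FR=S RL=W RR=S
t=4: FL=S FR=S RL=W RR=W
t=16: FL=S FR=S RL=W RR=W
t=20: FL=S FR=S RL=S RR=S


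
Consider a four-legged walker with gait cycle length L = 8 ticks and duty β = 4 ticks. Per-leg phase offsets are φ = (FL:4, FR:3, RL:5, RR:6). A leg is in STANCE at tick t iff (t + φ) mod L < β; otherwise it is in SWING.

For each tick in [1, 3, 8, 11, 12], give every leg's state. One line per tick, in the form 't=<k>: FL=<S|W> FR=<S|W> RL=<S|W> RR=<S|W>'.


t=1: FL=W FR=W RL=W RR=W
t=3: FL=W FR=W RL=S RR=S
t=8: FL=W FR=S RL=W RR=W
t=11: FL=W FR=W RL=S RR=S
t=12: FL=S FR=W RL=S RR=S

t=1: phase=(5,4,6,7) vs β=4 → FL=W FR=W RL=W RR=W
t=3: phase=(7,6,0,1) vs β=4 → FL=W FR=W RL=S RR=S
t=8: phase=(4,3,5,6) vs β=4 → FL=W FR=S RL=W RR=W
t=11: phase=(7,6,0,1) vs β=4 → FL=W FR=W RL=S RR=S
t=12: phase=(0,7,1,2) vs β=4 → FL=S FR=W RL=S RR=S


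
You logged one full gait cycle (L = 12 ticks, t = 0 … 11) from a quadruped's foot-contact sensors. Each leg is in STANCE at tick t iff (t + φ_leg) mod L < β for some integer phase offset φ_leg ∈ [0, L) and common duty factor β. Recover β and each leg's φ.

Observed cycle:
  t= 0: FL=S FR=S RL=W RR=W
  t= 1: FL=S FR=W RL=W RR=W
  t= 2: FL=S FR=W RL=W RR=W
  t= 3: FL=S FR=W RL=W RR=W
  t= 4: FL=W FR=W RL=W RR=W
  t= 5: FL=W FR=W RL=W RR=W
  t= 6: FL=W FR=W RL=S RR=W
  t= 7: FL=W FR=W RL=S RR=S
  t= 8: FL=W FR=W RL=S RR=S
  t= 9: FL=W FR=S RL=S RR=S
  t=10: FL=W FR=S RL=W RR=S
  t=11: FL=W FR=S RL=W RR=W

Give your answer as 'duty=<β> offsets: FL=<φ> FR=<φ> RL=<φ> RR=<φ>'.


duty=4 offsets: FL=0 FR=3 RL=6 RR=5

duty β = stance ticks per leg = 4
FL: stance ticks = 4; W→S at t=0 → φ=0
FR: stance ticks = 4; W→S at t=9 → φ=3
RL: stance ticks = 4; W→S at t=6 → φ=6
RR: stance ticks = 4; W→S at t=7 → φ=5


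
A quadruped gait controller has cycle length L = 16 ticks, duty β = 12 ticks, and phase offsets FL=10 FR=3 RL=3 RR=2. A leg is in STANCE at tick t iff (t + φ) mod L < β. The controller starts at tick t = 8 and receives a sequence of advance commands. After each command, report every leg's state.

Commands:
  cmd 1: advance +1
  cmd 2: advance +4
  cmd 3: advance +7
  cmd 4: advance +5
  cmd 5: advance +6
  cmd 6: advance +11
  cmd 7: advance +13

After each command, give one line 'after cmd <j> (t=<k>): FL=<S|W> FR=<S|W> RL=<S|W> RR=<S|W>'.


start t=8: FL=S FR=S RL=S RR=S
cmd 1: advance +1 → t=9, phase=(3,12,12,11) → FL=S FR=W RL=W RR=S
cmd 2: advance +4 → t=13, phase=(7,0,0,15) → FL=S FR=S RL=S RR=W
cmd 3: advance +7 → t=20, phase=(14,7,7,6) → FL=W FR=S RL=S RR=S
cmd 4: advance +5 → t=25, phase=(3,12,12,11) → FL=S FR=W RL=W RR=S
cmd 5: advance +6 → t=31, phase=(9,2,2,1) → FL=S FR=S RL=S RR=S
cmd 6: advance +11 → t=42, phase=(4,13,13,12) → FL=S FR=W RL=W RR=W
cmd 7: advance +13 → t=55, phase=(1,10,10,9) → FL=S FR=S RL=S RR=S

after cmd 1 (t=9): FL=S FR=W RL=W RR=S
after cmd 2 (t=13): FL=S FR=S RL=S RR=W
after cmd 3 (t=20): FL=W FR=S RL=S RR=S
after cmd 4 (t=25): FL=S FR=W RL=W RR=S
after cmd 5 (t=31): FL=S FR=S RL=S RR=S
after cmd 6 (t=42): FL=S FR=W RL=W RR=W
after cmd 7 (t=55): FL=S FR=S RL=S RR=S
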